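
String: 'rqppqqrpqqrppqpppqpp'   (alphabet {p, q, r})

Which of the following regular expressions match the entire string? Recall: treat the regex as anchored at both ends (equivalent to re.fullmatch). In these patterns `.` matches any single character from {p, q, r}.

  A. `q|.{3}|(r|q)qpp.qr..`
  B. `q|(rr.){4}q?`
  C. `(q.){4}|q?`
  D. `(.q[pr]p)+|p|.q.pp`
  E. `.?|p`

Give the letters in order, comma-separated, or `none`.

D

A → no match
B → no match
C → no match
D → match
E → no match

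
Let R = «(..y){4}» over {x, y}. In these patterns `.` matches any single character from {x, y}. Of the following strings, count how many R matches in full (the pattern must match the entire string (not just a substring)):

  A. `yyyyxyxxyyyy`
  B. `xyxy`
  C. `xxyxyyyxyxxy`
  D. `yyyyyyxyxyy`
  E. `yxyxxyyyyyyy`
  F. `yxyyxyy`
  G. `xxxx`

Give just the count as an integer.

3

A → match
B → no match
C → match
D → no match
E → match
F → no match
G → no match — must end with `y`
Total matched: 3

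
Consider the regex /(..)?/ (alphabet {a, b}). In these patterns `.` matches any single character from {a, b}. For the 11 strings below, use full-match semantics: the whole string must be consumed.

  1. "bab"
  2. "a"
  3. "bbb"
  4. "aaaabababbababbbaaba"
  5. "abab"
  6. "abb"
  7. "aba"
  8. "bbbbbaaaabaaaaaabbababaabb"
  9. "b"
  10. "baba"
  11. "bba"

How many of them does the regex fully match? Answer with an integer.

0

1 → no match
2 → no match
3 → no match
4 → no match
5 → no match
6 → no match
7 → no match
8 → no match
9 → no match
10 → no match
11 → no match
Total matched: 0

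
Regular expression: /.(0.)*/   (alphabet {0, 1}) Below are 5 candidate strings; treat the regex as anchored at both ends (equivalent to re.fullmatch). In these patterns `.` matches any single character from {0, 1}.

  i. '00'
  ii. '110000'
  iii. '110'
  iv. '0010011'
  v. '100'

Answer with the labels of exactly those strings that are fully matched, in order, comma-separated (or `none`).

v

i → no match
ii → no match
iii → no match
iv → no match
v → match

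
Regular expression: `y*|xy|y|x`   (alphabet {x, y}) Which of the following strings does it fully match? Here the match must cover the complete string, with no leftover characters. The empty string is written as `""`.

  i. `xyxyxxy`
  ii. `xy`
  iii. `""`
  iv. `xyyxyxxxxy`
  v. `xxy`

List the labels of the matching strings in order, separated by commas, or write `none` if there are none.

i → no match
ii → match
iii → match
iv → no match
v → no match

ii, iii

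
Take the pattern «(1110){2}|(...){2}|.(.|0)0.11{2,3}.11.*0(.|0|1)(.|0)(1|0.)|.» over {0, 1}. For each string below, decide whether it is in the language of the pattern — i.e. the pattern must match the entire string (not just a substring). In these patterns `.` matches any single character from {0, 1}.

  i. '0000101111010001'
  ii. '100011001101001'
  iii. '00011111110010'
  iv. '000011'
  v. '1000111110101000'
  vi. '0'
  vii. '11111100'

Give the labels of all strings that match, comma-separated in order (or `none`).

iv, vi

i → no match
ii → no match
iii → no match
iv → match
v → no match
vi → match
vii → no match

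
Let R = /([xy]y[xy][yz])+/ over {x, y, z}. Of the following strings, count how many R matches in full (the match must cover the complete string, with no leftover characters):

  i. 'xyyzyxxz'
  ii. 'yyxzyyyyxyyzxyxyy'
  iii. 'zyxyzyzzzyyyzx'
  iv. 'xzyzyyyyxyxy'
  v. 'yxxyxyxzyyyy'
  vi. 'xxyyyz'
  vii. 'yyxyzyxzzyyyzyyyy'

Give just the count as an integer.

0

i. 'xyyzyxxz' → no match
ii → no match
iii → no match
iv. 'xzyzyyyyxyxy' → no match
v. 'yxxyxyxzyyyy' → no match
vi. 'xxyyyz' → no match
vii → no match
Total matched: 0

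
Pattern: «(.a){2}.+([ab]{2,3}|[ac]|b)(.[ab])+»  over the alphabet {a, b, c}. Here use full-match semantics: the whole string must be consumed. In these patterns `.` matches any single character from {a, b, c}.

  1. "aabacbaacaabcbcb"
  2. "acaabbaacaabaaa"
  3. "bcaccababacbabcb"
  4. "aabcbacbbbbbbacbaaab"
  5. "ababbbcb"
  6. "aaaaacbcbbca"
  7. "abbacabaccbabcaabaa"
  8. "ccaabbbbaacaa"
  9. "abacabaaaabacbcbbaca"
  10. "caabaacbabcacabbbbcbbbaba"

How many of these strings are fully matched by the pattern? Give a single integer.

1 → match
2 → no match
3 → no match
4 → no match
5 → no match
6 → match
7 → no match
8 → no match
9 → no match
10 → no match
Total matched: 2

2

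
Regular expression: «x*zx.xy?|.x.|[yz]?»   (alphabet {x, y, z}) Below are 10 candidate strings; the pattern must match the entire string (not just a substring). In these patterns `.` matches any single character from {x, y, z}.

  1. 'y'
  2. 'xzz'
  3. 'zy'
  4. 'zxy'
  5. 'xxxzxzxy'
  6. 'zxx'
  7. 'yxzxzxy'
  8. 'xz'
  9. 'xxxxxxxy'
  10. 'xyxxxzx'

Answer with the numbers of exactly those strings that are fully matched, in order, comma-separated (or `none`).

1 → match
2 → no match
3 → no match
4 → match
5 → match
6 → match
7 → no match
8 → no match
9 → no match
10 → no match

1, 4, 5, 6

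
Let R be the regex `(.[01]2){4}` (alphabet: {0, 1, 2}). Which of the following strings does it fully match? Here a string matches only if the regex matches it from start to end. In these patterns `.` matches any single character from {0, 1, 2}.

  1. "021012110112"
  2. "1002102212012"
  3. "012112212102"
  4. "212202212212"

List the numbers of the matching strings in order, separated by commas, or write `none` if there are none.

3, 4

1 → no match
2 → no match
3 → match
4 → match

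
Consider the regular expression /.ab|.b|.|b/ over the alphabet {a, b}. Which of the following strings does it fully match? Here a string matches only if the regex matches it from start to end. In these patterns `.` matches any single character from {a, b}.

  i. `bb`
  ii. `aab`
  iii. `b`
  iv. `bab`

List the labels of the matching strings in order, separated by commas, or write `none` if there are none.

i, ii, iii, iv

i → match
ii → match
iii → match
iv → match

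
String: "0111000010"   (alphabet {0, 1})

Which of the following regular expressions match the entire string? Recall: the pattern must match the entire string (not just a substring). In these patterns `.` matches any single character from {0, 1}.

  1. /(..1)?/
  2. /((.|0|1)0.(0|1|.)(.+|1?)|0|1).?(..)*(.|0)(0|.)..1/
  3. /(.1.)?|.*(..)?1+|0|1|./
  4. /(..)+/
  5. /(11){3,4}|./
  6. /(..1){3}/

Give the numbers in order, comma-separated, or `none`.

4

1 → no match
2 → no match — must end with "1"
3 → no match
4 → match
5 → no match
6 → no match — must end with "1"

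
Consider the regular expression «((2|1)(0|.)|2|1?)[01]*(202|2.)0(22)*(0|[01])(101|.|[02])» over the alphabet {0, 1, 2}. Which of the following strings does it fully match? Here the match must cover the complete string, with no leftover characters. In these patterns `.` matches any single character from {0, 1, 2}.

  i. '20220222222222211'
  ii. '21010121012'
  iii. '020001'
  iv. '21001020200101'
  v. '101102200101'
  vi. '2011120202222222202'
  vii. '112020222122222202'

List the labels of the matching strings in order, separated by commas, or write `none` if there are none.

i → match
ii → match
iii → match
iv → match
v → match
vi → match
vii → no match

i, ii, iii, iv, v, vi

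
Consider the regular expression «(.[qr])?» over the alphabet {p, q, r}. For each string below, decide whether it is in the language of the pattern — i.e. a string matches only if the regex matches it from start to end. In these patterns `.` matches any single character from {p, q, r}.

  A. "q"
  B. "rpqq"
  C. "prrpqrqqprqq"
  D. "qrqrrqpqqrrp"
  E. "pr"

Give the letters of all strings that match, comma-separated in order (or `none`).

A → no match
B → no match
C → no match
D → no match
E → match

E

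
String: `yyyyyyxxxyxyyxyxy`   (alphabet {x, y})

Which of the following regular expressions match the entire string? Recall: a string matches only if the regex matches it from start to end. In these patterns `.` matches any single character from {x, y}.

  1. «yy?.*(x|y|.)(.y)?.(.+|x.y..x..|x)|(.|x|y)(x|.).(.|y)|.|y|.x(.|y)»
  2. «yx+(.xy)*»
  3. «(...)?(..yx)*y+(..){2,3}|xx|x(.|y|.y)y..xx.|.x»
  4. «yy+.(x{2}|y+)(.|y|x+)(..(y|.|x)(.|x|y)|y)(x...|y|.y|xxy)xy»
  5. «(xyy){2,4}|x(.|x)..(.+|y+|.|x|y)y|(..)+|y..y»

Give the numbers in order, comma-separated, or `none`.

1 → match
2 → no match — must start with `yx`
3 → match
4 → match
5 → no match

1, 3, 4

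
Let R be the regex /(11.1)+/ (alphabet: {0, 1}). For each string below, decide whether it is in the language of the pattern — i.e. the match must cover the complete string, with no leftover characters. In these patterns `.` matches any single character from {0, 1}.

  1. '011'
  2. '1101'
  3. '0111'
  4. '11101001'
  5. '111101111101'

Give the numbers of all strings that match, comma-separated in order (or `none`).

1 → no match — must start with '11'
2 → match
3 → no match — must start with '11'
4 → no match
5 → no match

2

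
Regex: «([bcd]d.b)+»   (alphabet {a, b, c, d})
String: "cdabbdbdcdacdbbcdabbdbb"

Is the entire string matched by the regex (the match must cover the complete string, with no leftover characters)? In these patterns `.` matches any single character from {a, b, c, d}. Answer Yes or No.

No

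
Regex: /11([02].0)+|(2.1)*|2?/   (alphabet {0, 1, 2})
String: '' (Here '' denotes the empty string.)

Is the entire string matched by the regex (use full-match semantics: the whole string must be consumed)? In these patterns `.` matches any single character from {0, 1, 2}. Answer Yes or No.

Yes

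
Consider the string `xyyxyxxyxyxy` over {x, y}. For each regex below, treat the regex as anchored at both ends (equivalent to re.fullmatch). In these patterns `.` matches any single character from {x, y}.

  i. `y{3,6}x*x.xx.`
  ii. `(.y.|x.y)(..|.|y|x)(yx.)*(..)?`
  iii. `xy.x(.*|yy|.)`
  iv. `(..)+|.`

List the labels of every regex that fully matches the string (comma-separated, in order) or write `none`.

i → no match — must start with `y`
ii → match
iii → match
iv → match

ii, iii, iv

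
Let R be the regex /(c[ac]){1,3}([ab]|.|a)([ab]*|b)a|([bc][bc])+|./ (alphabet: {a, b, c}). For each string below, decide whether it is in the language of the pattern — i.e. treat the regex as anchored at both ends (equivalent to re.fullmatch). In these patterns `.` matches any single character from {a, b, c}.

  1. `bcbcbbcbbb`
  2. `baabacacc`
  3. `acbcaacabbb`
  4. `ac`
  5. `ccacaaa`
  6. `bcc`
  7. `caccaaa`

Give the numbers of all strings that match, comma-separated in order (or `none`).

1 → match
2 → no match
3 → no match
4 → no match
5 → no match
6 → no match
7 → match

1, 7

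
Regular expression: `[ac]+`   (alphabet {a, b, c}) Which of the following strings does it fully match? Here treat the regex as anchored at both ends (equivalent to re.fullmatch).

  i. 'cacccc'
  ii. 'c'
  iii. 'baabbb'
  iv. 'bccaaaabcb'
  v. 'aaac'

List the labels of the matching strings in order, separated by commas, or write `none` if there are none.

i → match
ii → match
iii → no match
iv → no match
v → match

i, ii, v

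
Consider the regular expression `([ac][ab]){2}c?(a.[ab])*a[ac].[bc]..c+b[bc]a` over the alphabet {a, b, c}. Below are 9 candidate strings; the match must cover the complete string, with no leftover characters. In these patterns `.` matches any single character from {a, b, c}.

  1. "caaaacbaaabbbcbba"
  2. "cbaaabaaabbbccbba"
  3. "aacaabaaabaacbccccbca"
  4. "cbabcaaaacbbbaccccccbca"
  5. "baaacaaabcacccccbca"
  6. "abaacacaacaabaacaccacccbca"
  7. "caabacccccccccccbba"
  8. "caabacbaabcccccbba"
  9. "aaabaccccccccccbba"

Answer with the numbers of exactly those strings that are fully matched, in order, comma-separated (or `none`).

1 → match
2 → match
3 → match
4 → match
5 → no match
6 → match
7 → match
8 → match
9 → match

1, 2, 3, 4, 6, 7, 8, 9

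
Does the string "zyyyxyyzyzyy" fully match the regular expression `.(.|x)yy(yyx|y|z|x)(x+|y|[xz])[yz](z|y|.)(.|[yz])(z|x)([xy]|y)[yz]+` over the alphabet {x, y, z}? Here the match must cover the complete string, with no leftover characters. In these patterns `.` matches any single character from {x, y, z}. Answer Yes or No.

Yes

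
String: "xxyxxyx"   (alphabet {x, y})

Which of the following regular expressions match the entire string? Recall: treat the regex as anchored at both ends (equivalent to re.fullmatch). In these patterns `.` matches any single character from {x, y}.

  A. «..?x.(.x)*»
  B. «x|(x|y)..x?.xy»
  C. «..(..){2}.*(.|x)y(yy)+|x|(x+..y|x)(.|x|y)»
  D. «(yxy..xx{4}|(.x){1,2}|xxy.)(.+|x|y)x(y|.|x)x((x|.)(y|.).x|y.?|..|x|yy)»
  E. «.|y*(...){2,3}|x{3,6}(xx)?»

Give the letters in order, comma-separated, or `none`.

A → match
B → no match
C → no match
D → no match
E → no match

A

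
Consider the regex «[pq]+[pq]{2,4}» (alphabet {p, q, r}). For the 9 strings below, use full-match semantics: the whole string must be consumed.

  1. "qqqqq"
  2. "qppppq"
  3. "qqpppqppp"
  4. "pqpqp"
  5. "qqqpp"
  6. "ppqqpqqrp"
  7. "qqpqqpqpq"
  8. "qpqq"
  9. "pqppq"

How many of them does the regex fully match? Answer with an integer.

8

1 → match
2 → match
3 → match
4 → match
5 → match
6 → no match
7 → match
8 → match
9 → match
Total matched: 8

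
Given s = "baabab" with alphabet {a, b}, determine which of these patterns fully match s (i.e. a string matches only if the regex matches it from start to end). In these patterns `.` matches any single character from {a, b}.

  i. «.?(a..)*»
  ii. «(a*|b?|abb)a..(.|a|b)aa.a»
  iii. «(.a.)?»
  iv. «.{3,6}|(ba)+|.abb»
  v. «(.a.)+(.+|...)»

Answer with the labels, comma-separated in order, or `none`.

iv, v

i → no match
ii → no match — must end with "a"
iii → no match
iv → match
v → match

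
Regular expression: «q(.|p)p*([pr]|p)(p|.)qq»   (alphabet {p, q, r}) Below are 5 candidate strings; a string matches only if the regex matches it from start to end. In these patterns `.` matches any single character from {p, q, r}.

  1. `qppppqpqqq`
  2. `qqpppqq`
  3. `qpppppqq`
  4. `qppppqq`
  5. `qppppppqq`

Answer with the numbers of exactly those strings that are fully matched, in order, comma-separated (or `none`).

1 → no match
2 → match
3 → match
4 → match
5 → match

2, 3, 4, 5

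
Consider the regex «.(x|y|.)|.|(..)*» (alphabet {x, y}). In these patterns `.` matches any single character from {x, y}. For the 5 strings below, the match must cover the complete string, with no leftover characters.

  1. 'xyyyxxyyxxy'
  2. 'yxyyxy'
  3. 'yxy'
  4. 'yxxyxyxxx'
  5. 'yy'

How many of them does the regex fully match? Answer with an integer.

2

1. 'xyyyxxyyxxy' → no match
2. 'yxyyxy' → match
3. 'yxy' → no match
4. 'yxxyxyxxx' → no match
5. 'yy' → match
Total matched: 2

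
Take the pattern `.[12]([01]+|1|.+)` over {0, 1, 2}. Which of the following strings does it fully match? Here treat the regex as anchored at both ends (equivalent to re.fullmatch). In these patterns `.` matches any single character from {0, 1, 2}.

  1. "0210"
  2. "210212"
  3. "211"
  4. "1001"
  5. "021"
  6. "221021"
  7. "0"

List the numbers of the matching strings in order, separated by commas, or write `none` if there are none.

1 → match
2 → match
3 → match
4 → no match
5 → match
6 → match
7 → no match

1, 2, 3, 5, 6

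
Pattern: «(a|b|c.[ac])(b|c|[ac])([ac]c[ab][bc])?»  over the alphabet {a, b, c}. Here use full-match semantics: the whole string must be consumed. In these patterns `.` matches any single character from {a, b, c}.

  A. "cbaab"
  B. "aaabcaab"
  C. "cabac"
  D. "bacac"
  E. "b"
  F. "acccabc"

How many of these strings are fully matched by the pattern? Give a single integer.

A. "cbaab" → no match
B. "aaabcaab" → no match
C. "cabac" → no match
D. "bacac" → no match
E. "b" → no match
F. "acccabc" → no match
Total matched: 0

0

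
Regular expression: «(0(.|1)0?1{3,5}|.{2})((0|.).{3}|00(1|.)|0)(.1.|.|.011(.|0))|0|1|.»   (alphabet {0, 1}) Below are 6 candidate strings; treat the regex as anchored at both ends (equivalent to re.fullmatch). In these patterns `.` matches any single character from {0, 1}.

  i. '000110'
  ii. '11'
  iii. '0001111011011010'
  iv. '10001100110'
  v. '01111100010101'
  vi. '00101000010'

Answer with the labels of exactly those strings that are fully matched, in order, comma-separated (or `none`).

i, iv

i → match
ii → no match
iii → no match
iv → match
v → no match
vi → no match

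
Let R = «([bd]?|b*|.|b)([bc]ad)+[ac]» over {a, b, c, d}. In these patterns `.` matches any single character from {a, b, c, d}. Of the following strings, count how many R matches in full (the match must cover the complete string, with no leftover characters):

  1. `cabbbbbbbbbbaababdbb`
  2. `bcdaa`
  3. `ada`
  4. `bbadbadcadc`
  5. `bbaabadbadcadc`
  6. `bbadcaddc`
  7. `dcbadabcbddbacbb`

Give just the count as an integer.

1

1 → no match
2 → no match
3 → no match
4 → match
5 → no match
6 → no match
7 → no match
Total matched: 1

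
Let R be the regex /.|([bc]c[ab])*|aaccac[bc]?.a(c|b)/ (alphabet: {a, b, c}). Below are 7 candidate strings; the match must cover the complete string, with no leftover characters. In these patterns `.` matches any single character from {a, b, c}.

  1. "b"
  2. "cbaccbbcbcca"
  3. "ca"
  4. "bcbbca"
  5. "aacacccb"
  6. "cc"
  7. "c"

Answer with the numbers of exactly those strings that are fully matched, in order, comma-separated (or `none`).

1 → match
2 → no match
3 → no match
4 → match
5 → no match
6 → no match
7 → match

1, 4, 7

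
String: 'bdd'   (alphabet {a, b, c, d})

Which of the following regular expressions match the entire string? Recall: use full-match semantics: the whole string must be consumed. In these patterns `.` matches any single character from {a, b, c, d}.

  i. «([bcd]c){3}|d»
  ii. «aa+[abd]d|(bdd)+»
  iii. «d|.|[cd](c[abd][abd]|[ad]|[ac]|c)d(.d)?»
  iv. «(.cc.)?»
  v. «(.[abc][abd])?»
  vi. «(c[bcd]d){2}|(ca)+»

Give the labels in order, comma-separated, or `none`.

i → no match
ii → match
iii → no match
iv → no match
v → no match
vi → no match

ii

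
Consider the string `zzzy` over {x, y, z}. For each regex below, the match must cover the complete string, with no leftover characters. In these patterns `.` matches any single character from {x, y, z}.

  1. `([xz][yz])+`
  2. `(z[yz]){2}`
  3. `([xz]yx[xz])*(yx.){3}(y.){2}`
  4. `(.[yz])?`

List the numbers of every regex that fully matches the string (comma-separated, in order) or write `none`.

1, 2

1 → match
2 → match
3 → no match
4 → no match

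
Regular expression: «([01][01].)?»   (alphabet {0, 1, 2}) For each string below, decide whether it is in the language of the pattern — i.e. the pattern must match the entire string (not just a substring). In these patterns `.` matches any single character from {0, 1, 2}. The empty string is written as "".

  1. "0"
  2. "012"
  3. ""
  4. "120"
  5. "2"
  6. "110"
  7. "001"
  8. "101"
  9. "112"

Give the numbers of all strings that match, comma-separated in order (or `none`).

2, 3, 6, 7, 8, 9

1 → no match
2 → match
3 → match
4 → no match
5 → no match
6 → match
7 → match
8 → match
9 → match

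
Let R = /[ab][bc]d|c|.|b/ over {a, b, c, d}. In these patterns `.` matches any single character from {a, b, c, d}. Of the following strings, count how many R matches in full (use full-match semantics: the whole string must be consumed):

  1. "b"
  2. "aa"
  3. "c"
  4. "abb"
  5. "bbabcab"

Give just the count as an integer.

2

1. "b" → match
2. "aa" → no match
3. "c" → match
4. "abb" → no match
5. "bbabcab" → no match
Total matched: 2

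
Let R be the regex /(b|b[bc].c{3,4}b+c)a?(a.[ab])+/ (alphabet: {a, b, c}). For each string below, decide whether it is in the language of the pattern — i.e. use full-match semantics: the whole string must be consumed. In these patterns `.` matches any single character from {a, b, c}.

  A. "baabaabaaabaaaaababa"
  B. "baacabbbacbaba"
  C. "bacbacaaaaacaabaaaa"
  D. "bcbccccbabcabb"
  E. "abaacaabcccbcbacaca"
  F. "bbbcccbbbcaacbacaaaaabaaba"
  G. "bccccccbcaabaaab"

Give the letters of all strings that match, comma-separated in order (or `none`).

A → match
B → no match
C → match
D → no match
E → no match — must start with "b"
F → match
G → match

A, C, F, G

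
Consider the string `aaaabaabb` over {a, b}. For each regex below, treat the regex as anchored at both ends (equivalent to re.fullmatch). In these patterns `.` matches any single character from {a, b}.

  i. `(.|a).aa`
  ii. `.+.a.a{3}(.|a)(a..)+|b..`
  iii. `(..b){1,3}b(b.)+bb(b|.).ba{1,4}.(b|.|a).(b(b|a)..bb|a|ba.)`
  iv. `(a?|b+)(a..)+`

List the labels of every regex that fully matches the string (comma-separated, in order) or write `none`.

iv

i → no match — must end with `aa`
ii → no match
iii → no match
iv → match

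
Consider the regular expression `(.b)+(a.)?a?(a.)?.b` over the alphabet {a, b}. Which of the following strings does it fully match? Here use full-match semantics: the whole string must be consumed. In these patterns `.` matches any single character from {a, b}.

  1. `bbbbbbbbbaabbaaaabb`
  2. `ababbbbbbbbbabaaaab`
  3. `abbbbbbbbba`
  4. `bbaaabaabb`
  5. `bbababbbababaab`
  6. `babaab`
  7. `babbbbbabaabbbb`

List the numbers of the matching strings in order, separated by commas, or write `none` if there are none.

1 → no match
2 → match
3 → no match — must end with `b`
4 → no match
5 → match
6 → no match
7 → no match

2, 5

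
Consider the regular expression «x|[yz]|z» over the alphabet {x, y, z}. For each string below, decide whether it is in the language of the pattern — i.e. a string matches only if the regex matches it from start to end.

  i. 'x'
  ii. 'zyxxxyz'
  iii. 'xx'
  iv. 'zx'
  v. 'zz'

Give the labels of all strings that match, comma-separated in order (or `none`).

i → match
ii → no match
iii → no match
iv → no match
v → no match

i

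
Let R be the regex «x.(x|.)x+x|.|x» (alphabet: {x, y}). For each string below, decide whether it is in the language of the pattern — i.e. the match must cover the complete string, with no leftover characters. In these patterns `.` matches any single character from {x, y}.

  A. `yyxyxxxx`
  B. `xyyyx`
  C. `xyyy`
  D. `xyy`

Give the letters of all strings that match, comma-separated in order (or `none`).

none

A → no match
B → no match
C → no match
D → no match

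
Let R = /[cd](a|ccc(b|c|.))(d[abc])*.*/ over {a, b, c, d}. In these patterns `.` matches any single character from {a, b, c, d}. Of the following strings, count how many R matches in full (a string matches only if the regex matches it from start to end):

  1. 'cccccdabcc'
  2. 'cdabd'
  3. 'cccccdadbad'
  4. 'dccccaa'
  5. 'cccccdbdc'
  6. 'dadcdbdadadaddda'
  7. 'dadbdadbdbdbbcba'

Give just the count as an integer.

1. 'cccccdabcc' → match
2. 'cdabd' → no match
3. 'cccccdadbad' → match
4. 'dccccaa' → match
5. 'cccccdbdc' → match
6 → match
7 → match
Total matched: 6

6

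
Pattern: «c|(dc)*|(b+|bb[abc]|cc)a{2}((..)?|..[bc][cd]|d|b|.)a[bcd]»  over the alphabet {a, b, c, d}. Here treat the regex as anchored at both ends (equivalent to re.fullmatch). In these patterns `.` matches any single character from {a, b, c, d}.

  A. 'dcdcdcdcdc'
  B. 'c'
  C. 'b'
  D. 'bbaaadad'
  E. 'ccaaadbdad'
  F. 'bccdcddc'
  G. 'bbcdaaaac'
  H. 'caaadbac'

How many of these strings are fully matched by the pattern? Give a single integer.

4

A → match
B → match
C → no match
D → match
E → match
F → no match
G → no match
H → no match
Total matched: 4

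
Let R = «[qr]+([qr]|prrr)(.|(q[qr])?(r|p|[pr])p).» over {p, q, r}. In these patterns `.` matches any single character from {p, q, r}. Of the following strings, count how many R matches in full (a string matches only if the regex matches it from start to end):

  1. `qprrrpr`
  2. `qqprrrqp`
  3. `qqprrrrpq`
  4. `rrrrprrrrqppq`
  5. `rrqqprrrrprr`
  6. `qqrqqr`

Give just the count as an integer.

1 → match
2 → match
3 → match
4 → no match
5 → no match
6 → match
Total matched: 4

4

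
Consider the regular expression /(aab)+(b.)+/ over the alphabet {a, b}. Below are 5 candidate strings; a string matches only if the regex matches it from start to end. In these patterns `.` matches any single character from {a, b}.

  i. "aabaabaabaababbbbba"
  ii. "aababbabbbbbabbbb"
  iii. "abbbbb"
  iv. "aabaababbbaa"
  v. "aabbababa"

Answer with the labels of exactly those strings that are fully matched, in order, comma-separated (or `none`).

v

i → no match
ii → no match
iii → no match — must start with "aab"
iv → no match
v → match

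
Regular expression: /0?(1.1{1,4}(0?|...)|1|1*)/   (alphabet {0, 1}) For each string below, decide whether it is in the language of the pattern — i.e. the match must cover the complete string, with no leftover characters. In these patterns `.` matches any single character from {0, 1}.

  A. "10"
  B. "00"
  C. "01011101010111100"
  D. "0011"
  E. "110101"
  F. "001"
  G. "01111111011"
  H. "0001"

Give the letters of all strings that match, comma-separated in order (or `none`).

none

A. "10" → no match
B. "00" → no match
C → no match
D. "0011" → no match
E. "110101" → no match
F. "001" → no match
G. "01111111011" → no match
H. "0001" → no match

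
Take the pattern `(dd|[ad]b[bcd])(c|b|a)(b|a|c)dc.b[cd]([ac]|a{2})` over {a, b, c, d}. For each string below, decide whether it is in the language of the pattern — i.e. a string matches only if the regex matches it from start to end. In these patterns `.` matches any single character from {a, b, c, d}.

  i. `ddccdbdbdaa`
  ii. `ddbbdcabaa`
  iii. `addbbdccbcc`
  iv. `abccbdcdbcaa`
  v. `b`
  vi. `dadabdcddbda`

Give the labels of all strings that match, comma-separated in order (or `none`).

i → no match
ii → no match
iii → no match
iv → match
v → no match
vi → no match

iv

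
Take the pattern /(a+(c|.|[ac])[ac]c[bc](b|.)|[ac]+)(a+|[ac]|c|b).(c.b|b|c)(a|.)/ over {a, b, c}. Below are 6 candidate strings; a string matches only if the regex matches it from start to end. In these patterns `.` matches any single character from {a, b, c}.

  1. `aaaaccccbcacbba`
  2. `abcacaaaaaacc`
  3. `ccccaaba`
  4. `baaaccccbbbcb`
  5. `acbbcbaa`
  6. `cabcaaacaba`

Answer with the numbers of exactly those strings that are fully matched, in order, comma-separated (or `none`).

1, 3

1 → match
2 → no match
3. `ccccaaba` → match
4 → no match
5. `acbbcbaa` → no match
6. `cabcaaacaba` → no match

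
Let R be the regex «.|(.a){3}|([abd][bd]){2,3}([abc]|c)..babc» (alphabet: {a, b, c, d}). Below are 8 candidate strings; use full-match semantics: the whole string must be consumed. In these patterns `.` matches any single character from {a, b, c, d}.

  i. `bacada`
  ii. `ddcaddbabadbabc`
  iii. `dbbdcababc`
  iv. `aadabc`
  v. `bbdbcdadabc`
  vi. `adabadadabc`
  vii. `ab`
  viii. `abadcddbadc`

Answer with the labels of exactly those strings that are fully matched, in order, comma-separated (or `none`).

i

i. `bacada` → match
ii → no match
iii. `dbbdcababc` → no match
iv. `aadabc` → no match
v. `bbdbcdadabc` → no match
vi. `adabadadabc` → no match
vii. `ab` → no match
viii. `abadcddbadc` → no match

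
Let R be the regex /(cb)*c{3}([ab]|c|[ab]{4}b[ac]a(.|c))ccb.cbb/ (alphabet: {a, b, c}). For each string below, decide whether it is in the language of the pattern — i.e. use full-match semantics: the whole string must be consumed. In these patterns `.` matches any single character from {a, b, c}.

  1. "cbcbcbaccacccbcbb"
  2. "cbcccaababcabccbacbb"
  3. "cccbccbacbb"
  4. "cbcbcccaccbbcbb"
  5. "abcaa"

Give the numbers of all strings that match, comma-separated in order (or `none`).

2, 3, 4

1 → no match
2 → match
3 → match
4 → match
5 → no match — must end with "cbb"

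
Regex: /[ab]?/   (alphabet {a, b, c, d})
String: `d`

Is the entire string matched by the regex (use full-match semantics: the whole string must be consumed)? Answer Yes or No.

No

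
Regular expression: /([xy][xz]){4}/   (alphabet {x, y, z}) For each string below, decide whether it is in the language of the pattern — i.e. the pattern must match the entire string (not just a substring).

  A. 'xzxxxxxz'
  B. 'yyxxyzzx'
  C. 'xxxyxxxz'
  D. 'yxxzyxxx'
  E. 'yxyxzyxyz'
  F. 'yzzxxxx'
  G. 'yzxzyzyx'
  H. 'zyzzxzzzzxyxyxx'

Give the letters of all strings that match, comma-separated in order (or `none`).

A, D, G

A → match
B → no match
C → no match
D → match
E → no match
F → no match
G → match
H → no match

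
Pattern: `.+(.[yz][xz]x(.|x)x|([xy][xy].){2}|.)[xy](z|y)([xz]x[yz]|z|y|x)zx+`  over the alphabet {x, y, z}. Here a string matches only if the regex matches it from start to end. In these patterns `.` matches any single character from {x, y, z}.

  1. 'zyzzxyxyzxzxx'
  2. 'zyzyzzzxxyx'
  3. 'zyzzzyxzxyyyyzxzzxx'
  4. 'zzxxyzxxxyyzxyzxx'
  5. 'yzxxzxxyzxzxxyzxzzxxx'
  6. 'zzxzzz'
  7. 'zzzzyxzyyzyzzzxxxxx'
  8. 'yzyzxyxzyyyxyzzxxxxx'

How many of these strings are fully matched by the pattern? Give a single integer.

1 → match
2 → no match
3 → match
4 → match
5 → match
6 → no match — must end with 'x'
7 → match
8 → match
Total matched: 6

6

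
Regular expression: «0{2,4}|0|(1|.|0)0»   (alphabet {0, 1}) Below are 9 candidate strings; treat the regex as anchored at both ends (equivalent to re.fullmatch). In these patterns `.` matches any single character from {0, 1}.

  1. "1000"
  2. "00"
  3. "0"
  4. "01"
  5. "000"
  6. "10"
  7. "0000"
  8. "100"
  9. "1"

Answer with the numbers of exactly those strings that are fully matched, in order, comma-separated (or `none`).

2, 3, 5, 6, 7

1. "1000" → no match
2. "00" → match
3. "0" → match
4. "01" → no match — must end with "0"
5. "000" → match
6. "10" → match
7. "0000" → match
8. "100" → no match
9. "1" → no match — must end with "0"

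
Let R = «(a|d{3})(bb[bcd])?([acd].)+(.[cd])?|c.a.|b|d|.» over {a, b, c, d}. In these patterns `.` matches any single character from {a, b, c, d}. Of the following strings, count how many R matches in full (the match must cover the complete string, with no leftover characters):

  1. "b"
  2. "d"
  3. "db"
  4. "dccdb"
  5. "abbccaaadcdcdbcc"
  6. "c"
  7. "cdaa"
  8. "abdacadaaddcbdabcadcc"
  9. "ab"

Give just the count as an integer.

1 → match
2 → match
3 → no match
4 → no match
5 → match
6 → match
7 → match
8 → no match
9 → no match
Total matched: 5

5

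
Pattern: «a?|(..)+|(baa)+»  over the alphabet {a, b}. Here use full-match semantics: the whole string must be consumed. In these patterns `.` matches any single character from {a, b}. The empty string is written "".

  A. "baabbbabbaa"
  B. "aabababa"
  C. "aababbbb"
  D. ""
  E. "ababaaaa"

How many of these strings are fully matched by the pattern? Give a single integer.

4

A → no match
B → match
C → match
D → match
E → match
Total matched: 4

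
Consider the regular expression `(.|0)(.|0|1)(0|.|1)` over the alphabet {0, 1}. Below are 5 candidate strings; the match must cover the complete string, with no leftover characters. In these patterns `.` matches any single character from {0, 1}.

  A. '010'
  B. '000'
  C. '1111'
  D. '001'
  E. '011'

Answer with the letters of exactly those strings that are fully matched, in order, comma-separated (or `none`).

A. '010' → match
B. '000' → match
C. '1111' → no match
D. '001' → match
E. '011' → match

A, B, D, E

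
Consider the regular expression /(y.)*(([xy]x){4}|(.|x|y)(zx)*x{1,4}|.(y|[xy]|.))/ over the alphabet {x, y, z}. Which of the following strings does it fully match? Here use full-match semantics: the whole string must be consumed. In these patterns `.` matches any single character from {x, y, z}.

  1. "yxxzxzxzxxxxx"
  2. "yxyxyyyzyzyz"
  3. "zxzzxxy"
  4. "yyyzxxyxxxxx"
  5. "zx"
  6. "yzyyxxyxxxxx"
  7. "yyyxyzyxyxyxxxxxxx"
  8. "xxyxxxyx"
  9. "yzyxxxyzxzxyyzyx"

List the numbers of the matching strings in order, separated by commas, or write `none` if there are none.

1, 2, 4, 5, 6, 7, 8

1 → match
2 → match
3 → no match
4 → match
5 → match
6 → match
7 → match
8 → match
9 → no match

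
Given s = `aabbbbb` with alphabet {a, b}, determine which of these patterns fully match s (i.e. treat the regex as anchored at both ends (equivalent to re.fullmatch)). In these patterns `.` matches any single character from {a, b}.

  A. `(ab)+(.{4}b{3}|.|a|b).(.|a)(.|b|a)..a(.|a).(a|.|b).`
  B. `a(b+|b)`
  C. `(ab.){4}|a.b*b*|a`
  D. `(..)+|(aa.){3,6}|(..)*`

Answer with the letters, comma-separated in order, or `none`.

C

A → no match — must start with `ab`
B → no match — must start with `ab`
C → match
D → no match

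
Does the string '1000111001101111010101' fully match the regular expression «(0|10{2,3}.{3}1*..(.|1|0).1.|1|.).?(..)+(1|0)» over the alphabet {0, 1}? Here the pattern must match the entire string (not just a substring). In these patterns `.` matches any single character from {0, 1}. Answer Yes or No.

Yes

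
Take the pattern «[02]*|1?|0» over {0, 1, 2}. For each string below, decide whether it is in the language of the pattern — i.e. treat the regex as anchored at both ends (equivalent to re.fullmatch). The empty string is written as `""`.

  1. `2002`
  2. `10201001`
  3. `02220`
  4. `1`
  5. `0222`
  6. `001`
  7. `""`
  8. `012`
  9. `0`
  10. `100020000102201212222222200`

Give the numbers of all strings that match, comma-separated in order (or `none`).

1 → match
2 → no match
3 → match
4 → match
5 → match
6 → no match
7 → match
8 → no match
9 → match
10 → no match

1, 3, 4, 5, 7, 9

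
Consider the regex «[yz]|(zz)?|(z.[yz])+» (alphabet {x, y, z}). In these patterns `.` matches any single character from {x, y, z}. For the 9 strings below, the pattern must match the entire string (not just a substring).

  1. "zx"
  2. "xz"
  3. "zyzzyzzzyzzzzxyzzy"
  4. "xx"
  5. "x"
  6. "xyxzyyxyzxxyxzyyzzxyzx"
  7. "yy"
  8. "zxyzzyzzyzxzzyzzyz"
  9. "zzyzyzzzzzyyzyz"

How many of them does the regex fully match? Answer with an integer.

3

1 → no match
2 → no match
3 → match
4 → no match
5 → no match
6 → no match
7 → no match
8 → match
9 → match
Total matched: 3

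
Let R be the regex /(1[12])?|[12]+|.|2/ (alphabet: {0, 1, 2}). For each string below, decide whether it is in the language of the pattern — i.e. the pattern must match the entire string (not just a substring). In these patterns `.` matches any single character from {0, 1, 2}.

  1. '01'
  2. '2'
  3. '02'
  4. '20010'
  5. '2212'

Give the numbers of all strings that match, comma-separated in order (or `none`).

2, 5

1 → no match
2 → match
3 → no match
4 → no match
5 → match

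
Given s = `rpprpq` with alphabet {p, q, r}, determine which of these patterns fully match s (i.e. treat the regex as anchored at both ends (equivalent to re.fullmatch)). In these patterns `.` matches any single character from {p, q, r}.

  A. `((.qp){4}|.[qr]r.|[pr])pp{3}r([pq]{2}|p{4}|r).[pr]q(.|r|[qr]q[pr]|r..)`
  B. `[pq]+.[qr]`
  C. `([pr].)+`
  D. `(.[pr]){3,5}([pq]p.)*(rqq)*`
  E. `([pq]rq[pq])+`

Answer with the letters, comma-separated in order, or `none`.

A → no match
B → no match
C → match
D → no match
E → no match

C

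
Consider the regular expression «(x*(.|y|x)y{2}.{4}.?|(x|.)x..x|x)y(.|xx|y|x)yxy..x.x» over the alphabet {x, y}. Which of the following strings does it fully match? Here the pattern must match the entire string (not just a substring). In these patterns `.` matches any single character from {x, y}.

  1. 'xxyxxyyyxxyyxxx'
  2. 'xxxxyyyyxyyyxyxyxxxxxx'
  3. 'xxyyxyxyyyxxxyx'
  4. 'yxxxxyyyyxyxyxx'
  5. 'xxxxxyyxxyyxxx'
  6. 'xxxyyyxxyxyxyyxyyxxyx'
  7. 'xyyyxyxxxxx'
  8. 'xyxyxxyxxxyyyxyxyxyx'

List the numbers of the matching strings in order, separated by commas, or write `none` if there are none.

7

1 → no match
2 → no match
3 → no match
4 → no match
5 → no match
6 → no match
7 → match
8 → no match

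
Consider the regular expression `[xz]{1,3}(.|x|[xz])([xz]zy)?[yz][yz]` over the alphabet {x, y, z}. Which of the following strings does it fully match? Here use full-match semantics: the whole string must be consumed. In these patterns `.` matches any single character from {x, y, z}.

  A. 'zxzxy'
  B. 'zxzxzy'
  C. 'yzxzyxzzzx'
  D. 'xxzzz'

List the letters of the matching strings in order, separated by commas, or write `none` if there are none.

A → no match
B → match
C → no match
D → match

B, D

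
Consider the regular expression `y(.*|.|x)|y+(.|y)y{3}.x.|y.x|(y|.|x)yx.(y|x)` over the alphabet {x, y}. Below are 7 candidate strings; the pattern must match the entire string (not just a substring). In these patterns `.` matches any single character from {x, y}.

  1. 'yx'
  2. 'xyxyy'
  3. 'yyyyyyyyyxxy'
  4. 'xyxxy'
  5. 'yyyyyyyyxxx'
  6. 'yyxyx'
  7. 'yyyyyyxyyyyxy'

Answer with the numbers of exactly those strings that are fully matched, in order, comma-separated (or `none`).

1 → match
2 → match
3 → match
4 → match
5 → match
6 → match
7 → match

1, 2, 3, 4, 5, 6, 7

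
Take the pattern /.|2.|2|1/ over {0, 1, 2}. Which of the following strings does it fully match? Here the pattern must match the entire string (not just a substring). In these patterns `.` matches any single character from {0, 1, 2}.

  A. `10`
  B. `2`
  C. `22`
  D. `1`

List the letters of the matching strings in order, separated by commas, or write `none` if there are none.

B, C, D

A → no match
B → match
C → match
D → match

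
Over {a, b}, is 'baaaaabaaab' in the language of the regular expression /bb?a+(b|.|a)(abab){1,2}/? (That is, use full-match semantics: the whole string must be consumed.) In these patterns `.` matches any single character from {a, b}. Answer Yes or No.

Every match must end with 'abab', but 'baaaaabaaab' does not.

No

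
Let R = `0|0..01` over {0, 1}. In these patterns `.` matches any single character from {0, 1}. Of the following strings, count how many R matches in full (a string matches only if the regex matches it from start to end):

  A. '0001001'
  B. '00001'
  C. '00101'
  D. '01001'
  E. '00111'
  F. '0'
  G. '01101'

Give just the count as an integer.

A → no match
B → match
C → match
D → match
E → no match
F → match
G → match
Total matched: 5

5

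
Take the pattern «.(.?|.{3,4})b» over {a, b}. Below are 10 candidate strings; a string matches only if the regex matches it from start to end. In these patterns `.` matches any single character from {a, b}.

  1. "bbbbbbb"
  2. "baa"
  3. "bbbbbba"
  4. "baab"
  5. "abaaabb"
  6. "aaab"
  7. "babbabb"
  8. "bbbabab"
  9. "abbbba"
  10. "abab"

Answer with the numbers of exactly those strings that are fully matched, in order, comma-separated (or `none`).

none

1. "bbbbbbb" → no match
2. "baa" → no match — must end with "b"
3. "bbbbbba" → no match — must end with "b"
4. "baab" → no match
5. "abaaabb" → no match
6. "aaab" → no match
7. "babbabb" → no match
8. "bbbabab" → no match
9. "abbbba" → no match — must end with "b"
10. "abab" → no match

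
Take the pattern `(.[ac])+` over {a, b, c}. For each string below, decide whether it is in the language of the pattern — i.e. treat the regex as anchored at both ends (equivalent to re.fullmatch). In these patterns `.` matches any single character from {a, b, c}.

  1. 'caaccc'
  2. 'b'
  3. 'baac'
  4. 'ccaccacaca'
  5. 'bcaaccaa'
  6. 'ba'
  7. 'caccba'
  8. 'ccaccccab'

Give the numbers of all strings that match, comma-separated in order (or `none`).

1, 3, 4, 5, 6, 7

1. 'caaccc' → match
2. 'b' → no match
3. 'baac' → match
4. 'ccaccacaca' → match
5. 'bcaaccaa' → match
6. 'ba' → match
7. 'caccba' → match
8. 'ccaccccab' → no match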